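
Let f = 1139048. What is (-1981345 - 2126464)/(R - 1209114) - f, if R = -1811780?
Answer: -3440939161103/3020894 ≈ -1.1390e+6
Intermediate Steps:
(-1981345 - 2126464)/(R - 1209114) - f = (-1981345 - 2126464)/(-1811780 - 1209114) - 1*1139048 = -4107809/(-3020894) - 1139048 = -4107809*(-1/3020894) - 1139048 = 4107809/3020894 - 1139048 = -3440939161103/3020894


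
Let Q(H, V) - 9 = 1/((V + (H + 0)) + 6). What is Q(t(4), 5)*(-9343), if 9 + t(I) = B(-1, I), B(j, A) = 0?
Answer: -177517/2 ≈ -88759.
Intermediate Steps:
t(I) = -9 (t(I) = -9 + 0 = -9)
Q(H, V) = 9 + 1/(6 + H + V) (Q(H, V) = 9 + 1/((V + (H + 0)) + 6) = 9 + 1/((V + H) + 6) = 9 + 1/((H + V) + 6) = 9 + 1/(6 + H + V))
Q(t(4), 5)*(-9343) = ((55 + 9*(-9) + 9*5)/(6 - 9 + 5))*(-9343) = ((55 - 81 + 45)/2)*(-9343) = ((½)*19)*(-9343) = (19/2)*(-9343) = -177517/2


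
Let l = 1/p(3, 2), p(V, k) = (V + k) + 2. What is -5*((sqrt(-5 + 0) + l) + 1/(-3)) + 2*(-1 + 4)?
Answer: 146/21 - 5*I*sqrt(5) ≈ 6.9524 - 11.18*I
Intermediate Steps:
p(V, k) = 2 + V + k
l = 1/7 (l = 1/(2 + 3 + 2) = 1/7 ≈ 0.14286)
-5*((sqrt(-5 + 0) + l) + 1/(-3)) + 2*(-1 + 4) = -5*((sqrt(-5 + 0) + 1/7) + 1/(-3)) + 2*(-1 + 4) = -5*((sqrt(-5) + 1/7) - 1/3) + 2*3 = -5*((I*sqrt(5) + 1/7) - 1/3) + 6 = -5*((1/7 + I*sqrt(5)) - 1/3) + 6 = -5*(-4/21 + I*sqrt(5)) + 6 = (20/21 - 5*I*sqrt(5)) + 6 = 146/21 - 5*I*sqrt(5)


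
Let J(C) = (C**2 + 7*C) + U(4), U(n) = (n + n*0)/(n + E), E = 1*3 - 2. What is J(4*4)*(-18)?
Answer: -33192/5 ≈ -6638.4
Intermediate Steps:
E = 1 (E = 3 - 2 = 1)
U(n) = n/(1 + n) (U(n) = (n + n*0)/(n + 1) = (n + 0)/(1 + n) = n/(1 + n))
J(C) = 4/5 + C**2 + 7*C (J(C) = (C**2 + 7*C) + 4/(1 + 4) = (C**2 + 7*C) + 4/5 = 4/5 + C**2 + 7*C)
J(4*4)*(-18) = (4/5 + (4*4)**2 + 7*(4*4))*(-18) = (4/5 + 16**2 + 7*16)*(-18) = (4/5 + 256 + 112)*(-18) = (1844/5)*(-18) = -33192/5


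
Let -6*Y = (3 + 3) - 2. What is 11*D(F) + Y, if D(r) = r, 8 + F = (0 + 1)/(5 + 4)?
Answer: -787/9 ≈ -87.444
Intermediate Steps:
F = -71/9 (F = -8 + (0 + 1)/(5 + 4) = -8 + 1/9 = -71/9 ≈ -7.8889)
Y = -2/3 (Y = -((3 + 3) - 2)/6 = -(6 - 2)/6 = -1/6*4 = -2/3 ≈ -0.66667)
11*D(F) + Y = 11*(-71/9) - 2/3 = -781/9 - 2/3 = -787/9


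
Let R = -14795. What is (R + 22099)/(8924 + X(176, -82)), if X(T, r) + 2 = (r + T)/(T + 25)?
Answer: 183513/224177 ≈ 0.81861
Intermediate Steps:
X(T, r) = -2 + (T + r)/(25 + T) (X(T, r) = -2 + (r + T)/(T + 25) = -2 + (T + r)/(25 + T))
(R + 22099)/(8924 + X(176, -82)) = (-14795 + 22099)/(8924 + (-50 - 82 - 1*176)/(25 + 176)) = 7304/(8924 + (-50 - 82 - 176)/201) = 7304/(8924 + (1/201)*(-308)) = 7304/(8924 - 308/201) = 7304/(1793416/201) = 7304*(201/1793416) = 183513/224177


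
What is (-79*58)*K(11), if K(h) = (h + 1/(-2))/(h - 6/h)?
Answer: -529221/115 ≈ -4601.9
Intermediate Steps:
K(h) = (-1/2 + h)/(h - 6/h) (K(h) = (h - 1/2)/(h - 6/h) = (-1/2 + h)/(h - 6/h))
(-79*58)*K(11) = (-79*58)*((1/2)*11*(-1 + 2*11)/(-6 + 11**2)) = -2291*11*(-1 + 22)/(-6 + 121) = -2291*11*21/115 = -4582*231/230 = -529221/115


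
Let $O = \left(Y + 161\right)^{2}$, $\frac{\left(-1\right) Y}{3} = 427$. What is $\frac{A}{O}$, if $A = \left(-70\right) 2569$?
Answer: $- \frac{367}{2560} \approx -0.14336$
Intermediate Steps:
$Y = -1281$ ($Y = \left(-3\right) 427 = -1281$)
$A = -179830$
$O = 1254400$ ($O = \left(-1281 + 161\right)^{2} = \left(-1120\right)^{2} = 1254400$)
$\frac{A}{O} = - \frac{179830}{1254400} = \left(-179830\right) \frac{1}{1254400} = - \frac{367}{2560}$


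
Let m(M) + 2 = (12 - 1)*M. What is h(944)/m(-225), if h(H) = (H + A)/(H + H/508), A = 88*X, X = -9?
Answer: -4826/74386787 ≈ -6.4877e-5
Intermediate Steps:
A = -792 (A = 88*(-9) = -792)
m(M) = -2 + 11*M (m(M) = -2 + (12 - 1)*M = -2 + 11*M)
h(H) = 508*(-792 + H)/(509*H) (h(H) = (H - 792)/(H + H/508) = (-792 + H)/(H + H*(1/508)) = (-792 + H)/(H + H/508) = (-792 + H)/((509*H/508)) = (-792 + H)*(508/(509*H)) = 508*(-792 + H)/(509*H))
h(944)/m(-225) = ((508/509)*(-792 + 944)/944)/(-2 + 11*(-225)) = ((508/509)*(1/944)*152)/(-2 - 2475) = (4826/30031)/(-2477) = (4826/30031)*(-1/2477) = -4826/74386787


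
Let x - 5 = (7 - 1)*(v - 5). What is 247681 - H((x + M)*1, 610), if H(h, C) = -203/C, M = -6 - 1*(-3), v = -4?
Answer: 151085613/610 ≈ 2.4768e+5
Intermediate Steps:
x = -49 (x = 5 + (7 - 1)*(-4 - 5) = 5 + 6*(-9) = 5 - 54 = -49)
M = -3 (M = -6 + 3 = -3)
247681 - H((x + M)*1, 610) = 247681 - (-203)/610 = 247681 - 1*(-203/610) = 247681 + 203/610 = 151085613/610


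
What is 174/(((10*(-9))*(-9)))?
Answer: 29/135 ≈ 0.21481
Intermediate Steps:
174/(((10*(-9))*(-9))) = 174/((-90*(-9))) = 174/810 = 174*(1/810) = 29/135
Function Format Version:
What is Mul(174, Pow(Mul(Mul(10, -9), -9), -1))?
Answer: Rational(29, 135) ≈ 0.21481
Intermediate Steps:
Mul(174, Pow(Mul(Mul(10, -9), -9), -1)) = Mul(174, Pow(Mul(-90, -9), -1)) = Mul(174, Pow(810, -1)) = Mul(174, Rational(1, 810)) = Rational(29, 135)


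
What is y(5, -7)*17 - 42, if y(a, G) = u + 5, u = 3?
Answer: 94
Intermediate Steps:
y(a, G) = 8 (y(a, G) = 3 + 5 = 8)
y(5, -7)*17 - 42 = 8*17 - 42 = 136 - 42 = 94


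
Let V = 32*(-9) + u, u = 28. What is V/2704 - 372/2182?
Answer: -15127/56732 ≈ -0.26664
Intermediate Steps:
V = -260 (V = 32*(-9) + 28 = -288 + 28 = -260)
V/2704 - 372/2182 = -260/2704 - 372/2182 = -260*1/2704 - 372*1/2182 = -5/52 - 186/1091 = -15127/56732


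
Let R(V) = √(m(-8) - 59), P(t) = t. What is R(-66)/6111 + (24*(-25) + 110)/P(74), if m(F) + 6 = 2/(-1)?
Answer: -245/37 + I*√67/6111 ≈ -6.6216 + 0.0013394*I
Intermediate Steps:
m(F) = -8 (m(F) = -6 + 2/(-1) = -6 + 2*(-1) = -6 - 2 = -8)
R(V) = I*√67 (R(V) = √(-8 - 59) = √(-67) = I*√67)
R(-66)/6111 + (24*(-25) + 110)/P(74) = (I*√67)/6111 + (24*(-25) + 110)/74 = (I*√67)*(1/6111) + (-600 + 110)*(1/74) = I*√67/6111 - 490*1/74 = I*√67/6111 - 245/37 = -245/37 + I*√67/6111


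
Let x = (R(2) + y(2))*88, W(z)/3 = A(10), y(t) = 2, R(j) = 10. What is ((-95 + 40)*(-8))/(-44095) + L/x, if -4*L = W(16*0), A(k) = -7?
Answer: -62171/12417152 ≈ -0.0050069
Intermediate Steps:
W(z) = -21 (W(z) = 3*(-7) = -21)
L = 21/4 (L = -¼*(-21) = 21/4 ≈ 5.2500)
x = 1056 (x = (10 + 2)*88 = 12*88 = 1056)
((-95 + 40)*(-8))/(-44095) + L/x = ((-95 + 40)*(-8))/(-44095) + (21/4)/1056 = -55*(-8)*(-1/44095) + (21/4)*(1/1056) = 440*(-1/44095) + 7/1408 = -88/8819 + 7/1408 = -62171/12417152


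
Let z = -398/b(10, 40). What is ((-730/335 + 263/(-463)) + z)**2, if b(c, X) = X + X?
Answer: 91813554999721/1539683905600 ≈ 59.631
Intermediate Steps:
b(c, X) = 2*X
z = -199/40 (z = -398/(2*40) = -398/80 = -398*1/80 = -199/40 ≈ -4.9750)
((-730/335 + 263/(-463)) + z)**2 = ((-730/335 + 263/(-463)) - 199/40)**2 = ((-730*1/335 + 263*(-1/463)) - 199/40)**2 = ((-146/67 - 263/463) - 199/40)**2 = (-85219/31021 - 199/40)**2 = (-9581939/1240840)**2 = 91813554999721/1539683905600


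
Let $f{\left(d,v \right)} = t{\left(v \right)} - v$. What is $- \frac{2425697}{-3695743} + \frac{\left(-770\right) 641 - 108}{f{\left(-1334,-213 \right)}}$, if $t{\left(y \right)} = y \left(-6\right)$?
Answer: $- \frac{1820890298527}{5510352813} \approx -330.45$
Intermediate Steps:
$t{\left(y \right)} = - 6 y$
$f{\left(d,v \right)} = - 7 v$ ($f{\left(d,v \right)} = - 6 v - v = - 7 v$)
$- \frac{2425697}{-3695743} + \frac{\left(-770\right) 641 - 108}{f{\left(-1334,-213 \right)}} = - \frac{2425697}{-3695743} + \frac{\left(-770\right) 641 - 108}{\left(-7\right) \left(-213\right)} = \left(-2425697\right) \left(- \frac{1}{3695743}\right) + \frac{-493570 - 108}{1491} = \frac{2425697}{3695743} - \frac{493678}{1491} = - \frac{1820890298527}{5510352813}$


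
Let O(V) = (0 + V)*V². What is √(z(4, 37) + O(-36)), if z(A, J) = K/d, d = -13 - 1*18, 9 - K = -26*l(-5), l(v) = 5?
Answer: 5*I*√1793629/31 ≈ 216.01*I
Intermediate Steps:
O(V) = V³ (O(V) = V*V² = V³)
K = 139 (K = 9 - (-26)*5 = 9 - 1*(-130) = 9 + 130 = 139)
d = -31 (d = -13 - 18 = -31)
z(A, J) = -139/31 (z(A, J) = 139/(-31) = 139*(-1/31) = -139/31)
√(z(4, 37) + O(-36)) = √(-139/31 + (-36)³) = √(-139/31 - 46656) = √(-1446475/31) = 5*I*√1793629/31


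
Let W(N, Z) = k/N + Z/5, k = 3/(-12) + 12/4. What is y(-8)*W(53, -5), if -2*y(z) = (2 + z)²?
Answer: 1809/106 ≈ 17.066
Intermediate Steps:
k = 11/4 (k = 3*(-1/12) + 12*(¼) = -¼ + 3 = 11/4 ≈ 2.7500)
y(z) = -(2 + z)²/2
W(N, Z) = Z/5 + 11/(4*N) (W(N, Z) = 11/(4*N) + Z/5 = Z/5 + 11/(4*N))
y(-8)*W(53, -5) = (-(2 - 8)²/2)*((⅕)*(-5) + (11/4)/53) = (-½*(-6)²)*(-1 + (11/4)*(1/53)) = (-½*36)*(-1 + 11/212) = -18*(-201/212) = 1809/106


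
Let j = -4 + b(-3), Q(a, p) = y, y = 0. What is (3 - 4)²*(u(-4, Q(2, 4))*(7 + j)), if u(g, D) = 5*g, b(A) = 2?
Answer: -100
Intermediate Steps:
Q(a, p) = 0
j = -2 (j = -4 + 2 = -2)
(3 - 4)²*(u(-4, Q(2, 4))*(7 + j)) = (3 - 4)²*((5*(-4))*(7 - 2)) = (-1)²*(-20*5) = 1*(-100) = -100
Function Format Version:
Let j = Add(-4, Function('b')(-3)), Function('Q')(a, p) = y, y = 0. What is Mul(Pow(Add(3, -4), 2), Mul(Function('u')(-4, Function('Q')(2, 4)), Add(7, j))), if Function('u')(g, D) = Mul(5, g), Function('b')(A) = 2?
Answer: -100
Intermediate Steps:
Function('Q')(a, p) = 0
j = -2 (j = Add(-4, 2) = -2)
Mul(Pow(Add(3, -4), 2), Mul(Function('u')(-4, Function('Q')(2, 4)), Add(7, j))) = Mul(Pow(Add(3, -4), 2), Mul(Mul(5, -4), Add(7, -2))) = Mul(Pow(-1, 2), Mul(-20, 5)) = Mul(1, -100) = -100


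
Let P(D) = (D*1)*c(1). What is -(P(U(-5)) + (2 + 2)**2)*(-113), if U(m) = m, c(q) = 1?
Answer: 1243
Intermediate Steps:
P(D) = D (P(D) = (D*1)*1 = D*1 = D)
-(P(U(-5)) + (2 + 2)**2)*(-113) = -(-5 + (2 + 2)**2)*(-113) = -(-5 + 4**2)*(-113) = -(-5 + 16)*(-113) = -11*(-113) = -1*(-1243) = 1243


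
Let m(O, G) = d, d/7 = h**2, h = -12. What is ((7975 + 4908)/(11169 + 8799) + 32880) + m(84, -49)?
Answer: 52052959/1536 ≈ 33889.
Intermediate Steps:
d = 1008 (d = 7*(-12)**2 = 7*144 = 1008)
m(O, G) = 1008
((7975 + 4908)/(11169 + 8799) + 32880) + m(84, -49) = ((7975 + 4908)/(11169 + 8799) + 32880) + 1008 = (12883/19968 + 32880) + 1008 = (12883*(1/19968) + 32880) + 1008 = (991/1536 + 32880) + 1008 = 50504671/1536 + 1008 = 52052959/1536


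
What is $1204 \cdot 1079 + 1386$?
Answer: $1300502$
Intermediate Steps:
$1204 \cdot 1079 + 1386 = 1299116 + 1386 = 1300502$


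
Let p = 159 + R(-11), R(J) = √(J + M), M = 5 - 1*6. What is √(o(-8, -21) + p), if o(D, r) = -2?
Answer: √(157 + 2*I*√3) ≈ 12.531 + 0.1382*I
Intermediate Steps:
M = -1 (M = 5 - 6 = -1)
R(J) = √(-1 + J) (R(J) = √(J - 1) = √(-1 + J))
p = 159 + 2*I*√3 (p = 159 + √(-1 - 11) = 159 + √(-12) = 159 + 2*I*√3 ≈ 159.0 + 3.4641*I)
√(o(-8, -21) + p) = √(-2 + (159 + 2*I*√3)) = √(157 + 2*I*√3)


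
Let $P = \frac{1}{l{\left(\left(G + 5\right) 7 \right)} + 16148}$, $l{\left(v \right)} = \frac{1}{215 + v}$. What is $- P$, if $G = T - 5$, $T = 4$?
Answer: $- \frac{243}{3923965} \approx -6.1927 \cdot 10^{-5}$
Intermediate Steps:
$G = -1$ ($G = 4 - 5 = -1$)
$P = \frac{243}{3923965}$ ($P = \frac{1}{\frac{1}{215 + \left(-1 + 5\right) 7} + 16148} = \frac{1}{\frac{1}{215 + 4 \cdot 7} + 16148} = \frac{1}{\frac{1}{215 + 28} + 16148} = \frac{1}{\frac{1}{243} + 16148} = \frac{1}{\frac{3923965}{243}} = \frac{243}{3923965} \approx 6.1927 \cdot 10^{-5}$)
$- P = \left(-1\right) \frac{243}{3923965} = - \frac{243}{3923965}$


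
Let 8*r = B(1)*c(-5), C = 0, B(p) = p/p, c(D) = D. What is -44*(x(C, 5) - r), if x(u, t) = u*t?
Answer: -55/2 ≈ -27.500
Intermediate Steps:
B(p) = 1
x(u, t) = t*u
r = -5/8 (r = (1*(-5))/8 = (⅛)*(-5) = -5/8 ≈ -0.62500)
-44*(x(C, 5) - r) = -44*(5*0 - 1*(-5/8)) = -44*(0 + 5/8) = -44*5/8 = -55/2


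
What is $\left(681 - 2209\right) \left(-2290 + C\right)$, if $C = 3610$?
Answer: $-2016960$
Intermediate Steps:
$\left(681 - 2209\right) \left(-2290 + C\right) = \left(681 - 2209\right) \left(-2290 + 3610\right) = \left(-1528\right) 1320 = -2016960$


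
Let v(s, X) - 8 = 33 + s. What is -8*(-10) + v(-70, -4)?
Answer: 51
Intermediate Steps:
v(s, X) = 41 + s (v(s, X) = 8 + (33 + s) = 41 + s)
-8*(-10) + v(-70, -4) = -8*(-10) + (41 - 70) = 80 - 29 = 51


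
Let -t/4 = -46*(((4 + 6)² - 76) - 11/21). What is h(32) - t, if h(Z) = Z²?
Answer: -69208/21 ≈ -3295.6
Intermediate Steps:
t = 90712/21 (t = -(-184)*(((4 + 6)² - 76) - 11/21) = -(-184)*((10² - 76) - 11*1/21) = -(-184)*((100 - 76) - 11/21) = -(-184)*(24 - 11/21) = -(-184)*493/21 = -4*(-22678/21) = 90712/21 ≈ 4319.6)
h(32) - t = 32² - 1*90712/21 = 1024 - 90712/21 = -69208/21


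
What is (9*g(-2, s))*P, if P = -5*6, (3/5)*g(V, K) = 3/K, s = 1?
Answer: -1350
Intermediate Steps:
g(V, K) = 5/K (g(V, K) = 5*(3/K)/3 = 5/K)
P = -30
(9*g(-2, s))*P = (9*(5/1))*(-30) = (9*(5*1))*(-30) = (9*5)*(-30) = 45*(-30) = -1350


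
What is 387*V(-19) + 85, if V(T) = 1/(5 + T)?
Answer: 803/14 ≈ 57.357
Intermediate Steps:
387*V(-19) + 85 = 387/(5 - 19) + 85 = 387/(-14) + 85 = 387*(-1/14) + 85 = -387/14 + 85 = 803/14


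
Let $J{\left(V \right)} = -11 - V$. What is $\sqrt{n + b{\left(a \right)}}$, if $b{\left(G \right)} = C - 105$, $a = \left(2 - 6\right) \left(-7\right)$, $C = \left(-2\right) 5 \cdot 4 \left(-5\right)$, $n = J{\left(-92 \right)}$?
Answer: $4 \sqrt{11} \approx 13.266$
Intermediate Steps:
$n = 81$ ($n = -11 - -92 = -11 + 92 = 81$)
$C = 200$ ($C = \left(-10\right) 4 \left(-5\right) = \left(-40\right) \left(-5\right) = 200$)
$a = 28$ ($a = \left(-4\right) \left(-7\right) = 28$)
$b{\left(G \right)} = 95$ ($b{\left(G \right)} = 200 - 105 = 95$)
$\sqrt{n + b{\left(a \right)}} = \sqrt{81 + 95} = \sqrt{176} = 4 \sqrt{11}$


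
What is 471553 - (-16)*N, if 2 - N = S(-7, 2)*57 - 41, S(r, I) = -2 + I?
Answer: 472241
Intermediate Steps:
N = 43 (N = 2 - ((-2 + 2)*57 - 41) = 2 - (0*57 - 41) = 2 - (0 - 41) = 2 - 1*(-41) = 2 + 41 = 43)
471553 - (-16)*N = 471553 - (-16)*43 = 471553 - 1*(-688) = 471553 + 688 = 472241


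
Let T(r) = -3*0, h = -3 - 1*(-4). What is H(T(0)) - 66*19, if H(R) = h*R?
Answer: -1254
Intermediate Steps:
h = 1 (h = -3 + 4 = 1)
T(r) = 0
H(R) = R (H(R) = 1*R = R)
H(T(0)) - 66*19 = 0 - 66*19 = 0 - 1254 = -1254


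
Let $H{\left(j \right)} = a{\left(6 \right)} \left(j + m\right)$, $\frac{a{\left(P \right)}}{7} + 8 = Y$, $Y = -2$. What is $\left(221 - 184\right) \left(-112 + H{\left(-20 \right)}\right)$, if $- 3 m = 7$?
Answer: $\frac{161098}{3} \approx 53699.0$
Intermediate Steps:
$a{\left(P \right)} = -70$ ($a{\left(P \right)} = -56 + 7 \left(-2\right) = -56 - 14 = -70$)
$m = - \frac{7}{3}$ ($m = \left(- \frac{1}{3}\right) 7 = - \frac{7}{3} \approx -2.3333$)
$H{\left(j \right)} = \frac{490}{3} - 70 j$ ($H{\left(j \right)} = - 70 \left(j - \frac{7}{3}\right) = - 70 \left(- \frac{7}{3} + j\right) = \frac{490}{3} - 70 j$)
$\left(221 - 184\right) \left(-112 + H{\left(-20 \right)}\right) = \left(221 - 184\right) \left(-112 + \left(\frac{490}{3} - -1400\right)\right) = 37 \left(-112 + \left(\frac{490}{3} + 1400\right)\right) = 37 \left(-112 + \frac{4690}{3}\right) = 37 \cdot \frac{4354}{3} = \frac{161098}{3}$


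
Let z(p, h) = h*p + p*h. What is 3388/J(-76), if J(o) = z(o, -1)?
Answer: 847/38 ≈ 22.289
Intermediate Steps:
z(p, h) = 2*h*p (z(p, h) = h*p + h*p = 2*h*p)
J(o) = -2*o (J(o) = 2*(-1)*o = -2*o)
3388/J(-76) = 3388/((-2*(-76))) = 3388/152 = 3388*(1/152) = 847/38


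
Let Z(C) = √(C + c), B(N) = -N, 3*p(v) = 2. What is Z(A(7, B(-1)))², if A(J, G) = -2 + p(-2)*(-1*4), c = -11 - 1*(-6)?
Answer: -29/3 ≈ -9.6667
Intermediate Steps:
c = -5 (c = -11 + 6 = -5)
p(v) = ⅔ (p(v) = (⅓)*2 = ⅔)
A(J, G) = -14/3 (A(J, G) = -2 + 2*(-1*4)/3 = -2 + (⅔)*(-4) = -2 - 8/3 = -14/3)
Z(C) = √(-5 + C) (Z(C) = √(C - 5) = √(-5 + C))
Z(A(7, B(-1)))² = (√(-5 - 14/3))² = (√(-29/3))² = (I*√87/3)² = -29/3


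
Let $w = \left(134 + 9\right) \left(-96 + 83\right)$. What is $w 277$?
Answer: $-514943$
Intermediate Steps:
$w = -1859$ ($w = 143 \left(-13\right) = -1859$)
$w 277 = \left(-1859\right) 277 = -514943$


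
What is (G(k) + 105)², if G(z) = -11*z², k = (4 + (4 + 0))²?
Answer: 2020592401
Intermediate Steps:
k = 64 (k = (4 + 4)² = 8² = 64)
(G(k) + 105)² = (-11*64² + 105)² = (-11*4096 + 105)² = (-45056 + 105)² = (-44951)² = 2020592401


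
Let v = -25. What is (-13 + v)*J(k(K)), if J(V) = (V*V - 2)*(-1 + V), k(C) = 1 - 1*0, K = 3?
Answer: 0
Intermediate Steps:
k(C) = 1 (k(C) = 1 + 0 = 1)
J(V) = (-1 + V)*(-2 + V²) (J(V) = (V² - 2)*(-1 + V) = (-2 + V²)*(-1 + V) = (-1 + V)*(-2 + V²))
(-13 + v)*J(k(K)) = (-13 - 25)*(2 + 1³ - 1*1² - 2*1) = -38*(2 + 1 - 1*1 - 2) = -38*(2 + 1 - 1 - 2) = -38*0 = 0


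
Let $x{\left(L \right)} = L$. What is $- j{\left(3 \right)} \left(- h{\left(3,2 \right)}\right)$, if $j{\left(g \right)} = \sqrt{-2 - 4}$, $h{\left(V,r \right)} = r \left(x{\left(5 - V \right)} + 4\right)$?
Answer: $12 i \sqrt{6} \approx 29.394 i$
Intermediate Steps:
$h{\left(V,r \right)} = r \left(9 - V\right)$ ($h{\left(V,r \right)} = r \left(\left(5 - V\right) + 4\right) = r \left(9 - V\right)$)
$j{\left(g \right)} = i \sqrt{6}$ ($j{\left(g \right)} = \sqrt{-6} = i \sqrt{6}$)
$- j{\left(3 \right)} \left(- h{\left(3,2 \right)}\right) = - i \sqrt{6} \left(- 2 \left(9 - 3\right)\right) = - i \sqrt{6} \left(- 2 \cdot 6\right) = - i \sqrt{6} \left(\left(-1\right) 12\right) = - i \sqrt{6} \left(-12\right) = 12 i \sqrt{6}$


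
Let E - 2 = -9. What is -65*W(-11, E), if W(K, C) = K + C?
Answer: 1170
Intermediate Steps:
E = -7 (E = 2 - 9 = -7)
W(K, C) = C + K
-65*W(-11, E) = -65*(-7 - 11) = -65*(-18) = 1170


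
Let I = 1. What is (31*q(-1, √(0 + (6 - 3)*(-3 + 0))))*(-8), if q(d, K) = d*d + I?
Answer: -496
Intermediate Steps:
q(d, K) = 1 + d² (q(d, K) = d*d + 1 = d² + 1 = 1 + d²)
(31*q(-1, √(0 + (6 - 3)*(-3 + 0))))*(-8) = (31*(1 + (-1)²))*(-8) = (31*(1 + 1))*(-8) = (31*2)*(-8) = 62*(-8) = -496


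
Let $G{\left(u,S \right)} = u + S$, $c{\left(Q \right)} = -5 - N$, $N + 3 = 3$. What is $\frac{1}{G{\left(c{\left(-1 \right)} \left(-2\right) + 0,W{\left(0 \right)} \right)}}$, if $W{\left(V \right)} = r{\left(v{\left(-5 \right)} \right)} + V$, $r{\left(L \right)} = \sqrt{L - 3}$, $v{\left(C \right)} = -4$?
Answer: $\frac{10}{107} - \frac{i \sqrt{7}}{107} \approx 0.093458 - 0.024727 i$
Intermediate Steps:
$N = 0$ ($N = -3 + 3 = 0$)
$r{\left(L \right)} = \sqrt{-3 + L}$
$c{\left(Q \right)} = -5$ ($c{\left(Q \right)} = -5 - 0 = -5 + 0 = -5$)
$W{\left(V \right)} = V + i \sqrt{7}$ ($W{\left(V \right)} = \sqrt{-3 - 4} + V = \sqrt{-7} + V = i \sqrt{7} + V = V + i \sqrt{7}$)
$G{\left(u,S \right)} = S + u$
$\frac{1}{G{\left(c{\left(-1 \right)} \left(-2\right) + 0,W{\left(0 \right)} \right)}} = \frac{1}{\left(0 + i \sqrt{7}\right) + \left(\left(-5\right) \left(-2\right) + 0\right)} = \frac{1}{i \sqrt{7} + \left(10 + 0\right)} = \frac{1}{i \sqrt{7} + 10} = \frac{1}{10 + i \sqrt{7}}$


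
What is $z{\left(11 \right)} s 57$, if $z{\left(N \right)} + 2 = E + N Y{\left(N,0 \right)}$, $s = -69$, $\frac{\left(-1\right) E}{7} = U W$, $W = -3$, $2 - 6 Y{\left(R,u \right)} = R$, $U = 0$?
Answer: $\frac{145521}{2} \approx 72761.0$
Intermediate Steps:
$Y{\left(R,u \right)} = \frac{1}{3} - \frac{R}{6}$
$E = 0$ ($E = - 7 \cdot 0 \left(-3\right) = \left(-7\right) 0 = 0$)
$z{\left(N \right)} = -2 + N \left(\frac{1}{3} - \frac{N}{6}\right)$ ($z{\left(N \right)} = -2 + \left(0 + N \left(\frac{1}{3} - \frac{N}{6}\right)\right) = -2 + N \left(\frac{1}{3} - \frac{N}{6}\right)$)
$z{\left(11 \right)} s 57 = \left(-2 - \frac{11 \left(-2 + 11\right)}{6}\right) \left(-69\right) 57 = \left(-2 - \frac{11}{6} \cdot 9\right) \left(-69\right) 57 = \left(-2 - \frac{33}{2}\right) \left(-69\right) 57 = \left(- \frac{37}{2}\right) \left(-69\right) 57 = \frac{2553}{2} \cdot 57 = \frac{145521}{2}$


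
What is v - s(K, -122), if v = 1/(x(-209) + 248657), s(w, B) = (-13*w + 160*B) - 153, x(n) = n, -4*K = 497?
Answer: 4486411873/248448 ≈ 18058.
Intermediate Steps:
K = -497/4 (K = -¼*497 = -497/4 ≈ -124.25)
s(w, B) = -153 - 13*w + 160*B
v = 1/248448 (v = 1/(-209 + 248657) = 1/248448 ≈ 4.0250e-6)
v - s(K, -122) = 1/248448 - (-153 - 13*(-497/4) + 160*(-122)) = 1/248448 - (-153 + 6461/4 - 19520) = 1/248448 - 1*(-72231/4) = 1/248448 + 72231/4 = 4486411873/248448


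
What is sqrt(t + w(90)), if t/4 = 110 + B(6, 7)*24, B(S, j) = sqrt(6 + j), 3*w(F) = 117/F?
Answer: sqrt(396390 + 86400*sqrt(13))/30 ≈ 28.046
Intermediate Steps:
w(F) = 39/F (w(F) = (117/F)/3 = 39/F)
t = 440 + 96*sqrt(13) (t = 4*(110 + sqrt(6 + 7)*24) = 4*(110 + sqrt(13)*24) = 4*(110 + 24*sqrt(13)) = 440 + 96*sqrt(13) ≈ 786.13)
sqrt(t + w(90)) = sqrt((440 + 96*sqrt(13)) + 39/90) = sqrt((440 + 96*sqrt(13)) + 39*(1/90)) = sqrt((440 + 96*sqrt(13)) + 13/30) = sqrt(13213/30 + 96*sqrt(13))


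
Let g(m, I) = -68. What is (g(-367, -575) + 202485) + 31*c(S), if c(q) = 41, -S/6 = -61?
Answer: 203688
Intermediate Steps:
S = 366 (S = -6*(-61) = 366)
(g(-367, -575) + 202485) + 31*c(S) = (-68 + 202485) + 31*41 = 202417 + 1271 = 203688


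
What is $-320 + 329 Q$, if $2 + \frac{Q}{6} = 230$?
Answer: $449752$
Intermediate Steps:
$Q = 1368$ ($Q = -12 + 6 \cdot 230 = -12 + 1380 = 1368$)
$-320 + 329 Q = -320 + 329 \cdot 1368 = -320 + 450072 = 449752$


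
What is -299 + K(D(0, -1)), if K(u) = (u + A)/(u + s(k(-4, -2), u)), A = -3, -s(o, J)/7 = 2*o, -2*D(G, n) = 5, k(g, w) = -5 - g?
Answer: -6888/23 ≈ -299.48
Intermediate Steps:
D(G, n) = -5/2 (D(G, n) = -1/2*5 = -5/2)
s(o, J) = -14*o
K(u) = (-3 + u)/(14 + u) (K(u) = (u - 3)/(u - 14*(-5 - 1*(-4))) = (-3 + u)/(u - 14*(-5 + 4)) = (-3 + u)/(u - 14*(-1)) = (-3 + u)/(u + 14) = (-3 + u)/(14 + u))
-299 + K(D(0, -1)) = -299 + (-3 - 5/2)/(14 - 5/2) = -299 - 11/2/(23/2) = -299 + (2/23)*(-11/2) = -299 - 11/23 = -6888/23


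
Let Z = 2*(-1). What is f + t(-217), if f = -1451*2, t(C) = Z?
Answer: -2904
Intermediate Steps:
Z = -2
t(C) = -2
f = -2902
f + t(-217) = -2902 - 2 = -2904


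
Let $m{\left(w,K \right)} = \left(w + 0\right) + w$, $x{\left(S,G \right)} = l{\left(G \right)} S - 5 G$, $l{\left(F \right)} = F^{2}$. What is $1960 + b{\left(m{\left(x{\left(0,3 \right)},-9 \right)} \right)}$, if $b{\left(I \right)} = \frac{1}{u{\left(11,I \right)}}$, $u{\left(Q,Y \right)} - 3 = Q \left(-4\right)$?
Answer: $\frac{80359}{41} \approx 1960.0$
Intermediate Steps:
$u{\left(Q,Y \right)} = 3 - 4 Q$ ($u{\left(Q,Y \right)} = 3 + Q \left(-4\right) = 3 - 4 Q$)
$x{\left(S,G \right)} = - 5 G + S G^{2}$ ($x{\left(S,G \right)} = G^{2} S - 5 G = S G^{2} - 5 G = - 5 G + S G^{2}$)
$m{\left(w,K \right)} = 2 w$ ($m{\left(w,K \right)} = w + w = 2 w$)
$b{\left(I \right)} = - \frac{1}{41}$ ($b{\left(I \right)} = \frac{1}{3 - 44} = \frac{1}{-41} = - \frac{1}{41}$)
$1960 + b{\left(m{\left(x{\left(0,3 \right)},-9 \right)} \right)} = 1960 - \frac{1}{41} = \frac{80359}{41}$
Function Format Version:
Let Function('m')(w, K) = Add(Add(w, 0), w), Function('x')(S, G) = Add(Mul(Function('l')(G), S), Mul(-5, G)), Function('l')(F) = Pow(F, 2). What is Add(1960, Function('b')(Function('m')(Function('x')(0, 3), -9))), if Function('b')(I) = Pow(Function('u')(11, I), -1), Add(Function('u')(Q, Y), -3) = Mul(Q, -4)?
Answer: Rational(80359, 41) ≈ 1960.0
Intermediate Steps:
Function('u')(Q, Y) = Add(3, Mul(-4, Q)) (Function('u')(Q, Y) = Add(3, Mul(Q, -4)) = Add(3, Mul(-4, Q)))
Function('x')(S, G) = Add(Mul(-5, G), Mul(S, Pow(G, 2))) (Function('x')(S, G) = Add(Mul(Pow(G, 2), S), Mul(-5, G)) = Add(Mul(S, Pow(G, 2)), Mul(-5, G)) = Add(Mul(-5, G), Mul(S, Pow(G, 2))))
Function('m')(w, K) = Mul(2, w) (Function('m')(w, K) = Add(w, w) = Mul(2, w))
Function('b')(I) = Rational(-1, 41) (Function('b')(I) = Pow(Add(3, Mul(-4, 11)), -1) = Pow(Add(3, -44), -1) = Pow(-41, -1) = Rational(-1, 41))
Add(1960, Function('b')(Function('m')(Function('x')(0, 3), -9))) = Add(1960, Rational(-1, 41)) = Rational(80359, 41)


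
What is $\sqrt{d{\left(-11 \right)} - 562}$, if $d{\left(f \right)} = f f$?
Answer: $21 i \approx 21.0 i$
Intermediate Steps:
$d{\left(f \right)} = f^{2}$
$\sqrt{d{\left(-11 \right)} - 562} = \sqrt{\left(-11\right)^{2} - 562} = \sqrt{121 - 562} = \sqrt{-441} = 21 i$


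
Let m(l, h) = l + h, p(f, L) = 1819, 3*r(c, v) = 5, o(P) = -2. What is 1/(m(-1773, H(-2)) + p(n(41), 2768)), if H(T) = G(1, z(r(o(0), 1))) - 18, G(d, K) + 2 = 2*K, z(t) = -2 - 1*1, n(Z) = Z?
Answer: 1/20 ≈ 0.050000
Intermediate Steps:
r(c, v) = 5/3 (r(c, v) = (⅓)*5 = 5/3)
z(t) = -3 (z(t) = -2 - 1 = -3)
G(d, K) = -2 + 2*K
H(T) = -26 (H(T) = (-2 + 2*(-3)) - 18 = (-2 - 6) - 18 = -8 - 18 = -26)
m(l, h) = h + l
1/(m(-1773, H(-2)) + p(n(41), 2768)) = 1/((-26 - 1773) + 1819) = 1/(-1799 + 1819) = 1/20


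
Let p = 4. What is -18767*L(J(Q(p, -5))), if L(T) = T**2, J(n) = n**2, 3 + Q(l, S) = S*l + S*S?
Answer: -300272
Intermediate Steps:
Q(l, S) = -3 + S**2 + S*l (Q(l, S) = -3 + (S*l + S*S) = -3 + (S*l + S**2) = -3 + (S**2 + S*l) = -3 + S**2 + S*l)
-18767*L(J(Q(p, -5))) = -18767*(-3 + (-5)**2 - 5*4)**4 = -18767*(-3 + 25 - 20)**4 = -18767*(2**2)**2 = -18767*4**2 = -18767*16 = -300272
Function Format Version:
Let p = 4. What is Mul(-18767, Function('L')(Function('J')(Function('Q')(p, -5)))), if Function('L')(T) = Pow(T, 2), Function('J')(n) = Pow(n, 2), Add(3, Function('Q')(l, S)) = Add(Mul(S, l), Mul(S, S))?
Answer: -300272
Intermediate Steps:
Function('Q')(l, S) = Add(-3, Pow(S, 2), Mul(S, l)) (Function('Q')(l, S) = Add(-3, Add(Mul(S, l), Mul(S, S))) = Add(-3, Add(Mul(S, l), Pow(S, 2))) = Add(-3, Add(Pow(S, 2), Mul(S, l))) = Add(-3, Pow(S, 2), Mul(S, l)))
Mul(-18767, Function('L')(Function('J')(Function('Q')(p, -5)))) = Mul(-18767, Pow(Pow(Add(-3, Pow(-5, 2), Mul(-5, 4)), 2), 2)) = Mul(-18767, Pow(Pow(Add(-3, 25, -20), 2), 2)) = Mul(-18767, Pow(Pow(2, 2), 2)) = Mul(-18767, Pow(4, 2)) = Mul(-18767, 16) = -300272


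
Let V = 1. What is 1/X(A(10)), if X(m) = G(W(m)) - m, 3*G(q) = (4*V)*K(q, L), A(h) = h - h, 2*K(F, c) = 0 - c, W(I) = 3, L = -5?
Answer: 3/10 ≈ 0.30000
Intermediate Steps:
K(F, c) = -c/2 (K(F, c) = (0 - c)/2 = (-c)/2 = -c/2)
A(h) = 0
G(q) = 10/3 (G(q) = ((4*1)*(-1/2*(-5)))/3 = (4*(5/2))/3 = (1/3)*10 = 10/3)
X(m) = 10/3 - m
1/X(A(10)) = 1/(10/3 - 1*0) = 1/(10/3 + 0) = 1/(10/3) = 3/10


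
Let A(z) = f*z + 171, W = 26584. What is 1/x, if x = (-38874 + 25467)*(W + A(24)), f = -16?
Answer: -1/353555997 ≈ -2.8284e-9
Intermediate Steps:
A(z) = 171 - 16*z (A(z) = -16*z + 171 = 171 - 16*z)
x = -353555997 (x = (-38874 + 25467)*(26584 + (171 - 16*24)) = -13407*(26584 + (171 - 384)) = -13407*(26584 - 213) = -13407*26371 = -353555997)
1/x = 1/(-353555997) = -1/353555997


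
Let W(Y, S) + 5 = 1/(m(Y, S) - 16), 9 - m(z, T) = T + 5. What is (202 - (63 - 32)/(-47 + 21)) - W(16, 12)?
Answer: 64969/312 ≈ 208.23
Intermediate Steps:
m(z, T) = 4 - T (m(z, T) = 9 - (T + 5) = 9 - (5 + T) = 9 + (-5 - T) = 4 - T)
W(Y, S) = -5 + 1/(-12 - S) (W(Y, S) = -5 + 1/((4 - S) - 16) = -5 + 1/(-12 - S))
(202 - (63 - 32)/(-47 + 21)) - W(16, 12) = (202 - (63 - 32)/(-47 + 21)) - (-61 - 5*12)/(12 + 12) = (202 - 31/(-26)) - (-61 - 60)/24 = (202 - 31*(-1)/26) - (-121)/24 = (202 - 1*(-31/26)) - 1*(-121/24) = (202 + 31/26) + 121/24 = 5283/26 + 121/24 = 64969/312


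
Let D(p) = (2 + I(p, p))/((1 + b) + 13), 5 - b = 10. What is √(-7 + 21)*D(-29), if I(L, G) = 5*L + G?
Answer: -172*√14/9 ≈ -71.507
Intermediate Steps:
b = -5 (b = 5 - 1*10 = 5 - 10 = -5)
I(L, G) = G + 5*L
D(p) = 2/9 + 2*p/3 (D(p) = (2 + (p + 5*p))/((1 - 5) + 13) = (2 + 6*p)/(-4 + 13) = (2 + 6*p)/9 = (2 + 6*p)*(⅑) = 2/9 + 2*p/3)
√(-7 + 21)*D(-29) = √(-7 + 21)*(2/9 + (⅔)*(-29)) = √14*(2/9 - 58/3) = √14*(-172/9) = -172*√14/9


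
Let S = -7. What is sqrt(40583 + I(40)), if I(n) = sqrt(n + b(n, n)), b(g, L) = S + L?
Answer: sqrt(40583 + sqrt(73)) ≈ 201.47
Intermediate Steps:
b(g, L) = -7 + L
I(n) = sqrt(-7 + 2*n) (I(n) = sqrt(n + (-7 + n)) = sqrt(-7 + 2*n))
sqrt(40583 + I(40)) = sqrt(40583 + sqrt(-7 + 2*40)) = sqrt(40583 + sqrt(-7 + 80)) = sqrt(40583 + sqrt(73))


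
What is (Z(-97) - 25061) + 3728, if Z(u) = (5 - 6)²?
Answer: -21332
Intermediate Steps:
Z(u) = 1 (Z(u) = (-1)² = 1)
(Z(-97) - 25061) + 3728 = (1 - 25061) + 3728 = -25060 + 3728 = -21332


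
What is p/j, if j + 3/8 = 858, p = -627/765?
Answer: -1672/1749555 ≈ -0.00095567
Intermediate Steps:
p = -209/255 (p = -627*1/765 = -209/255 ≈ -0.81961)
j = 6861/8 (j = -3/8 + 858 = 6861/8 ≈ 857.63)
p/j = -209/(255*6861/8) = -209/255*8/6861 = -1672/1749555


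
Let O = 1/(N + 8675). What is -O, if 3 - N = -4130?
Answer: -1/12808 ≈ -7.8076e-5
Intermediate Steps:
N = 4133 (N = 3 - 1*(-4130) = 3 + 4130 = 4133)
O = 1/12808 (O = 1/(4133 + 8675) = 1/12808 ≈ 7.8076e-5)
-O = -1*1/12808 = -1/12808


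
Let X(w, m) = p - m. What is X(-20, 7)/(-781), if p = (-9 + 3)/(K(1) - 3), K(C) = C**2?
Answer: 4/781 ≈ 0.0051216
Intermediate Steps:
p = 3 (p = (-9 + 3)/(1**2 - 3) = -6/(1 - 3) = -6/(-2) = -6*(-1/2) = 3)
X(w, m) = 3 - m
X(-20, 7)/(-781) = (3 - 1*7)/(-781) = (3 - 7)*(-1/781) = -4*(-1/781) = 4/781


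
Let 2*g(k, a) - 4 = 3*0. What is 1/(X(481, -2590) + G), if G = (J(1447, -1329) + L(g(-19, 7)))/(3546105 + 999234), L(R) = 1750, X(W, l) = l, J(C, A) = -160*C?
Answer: -40949/106059980 ≈ -0.00038609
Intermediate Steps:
g(k, a) = 2 (g(k, a) = 2 + (3*0)/2 = 2 + (½)*0 = 2 + 0 = 2)
G = -2070/40949 (G = (-160*1447 + 1750)/(3546105 + 999234) = (-231520 + 1750)/4545339 = -229770*1/4545339 = -2070/40949 ≈ -0.050551)
1/(X(481, -2590) + G) = 1/(-2590 - 2070/40949) = 1/(-106059980/40949) = -40949/106059980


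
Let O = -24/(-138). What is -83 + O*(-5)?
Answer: -1929/23 ≈ -83.870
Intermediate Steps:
O = 4/23 (O = -24*(-1/138) = 4/23 ≈ 0.17391)
-83 + O*(-5) = -83 + (4/23)*(-5) = -83 - 20/23 = -1929/23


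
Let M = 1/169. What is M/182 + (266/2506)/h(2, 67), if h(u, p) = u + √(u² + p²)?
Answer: -365273/24715006498 + 19*√4493/803531 ≈ 0.0015702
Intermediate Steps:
M = 1/169 ≈ 0.0059172
h(u, p) = u + √(p² + u²)
M/182 + (266/2506)/h(2, 67) = (1/169)/182 + (266/2506)/(2 + √(67² + 2²)) = (1/169)*(1/182) + (266*(1/2506))/(2 + √(4489 + 4)) = 1/30758 + 19/(179*(2 + √4493))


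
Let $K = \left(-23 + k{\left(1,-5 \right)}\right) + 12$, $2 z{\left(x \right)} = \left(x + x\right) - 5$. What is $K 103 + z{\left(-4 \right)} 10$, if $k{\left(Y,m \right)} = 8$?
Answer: $-374$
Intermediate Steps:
$z{\left(x \right)} = - \frac{5}{2} + x$ ($z{\left(x \right)} = \frac{\left(x + x\right) - 5}{2} = \frac{2 x - 5}{2} = \frac{-5 + 2 x}{2} = - \frac{5}{2} + x$)
$K = -3$ ($K = \left(-23 + 8\right) + 12 = -15 + 12 = -3$)
$K 103 + z{\left(-4 \right)} 10 = \left(-3\right) 103 + \left(- \frac{5}{2} - 4\right) 10 = -309 - 65 = -374$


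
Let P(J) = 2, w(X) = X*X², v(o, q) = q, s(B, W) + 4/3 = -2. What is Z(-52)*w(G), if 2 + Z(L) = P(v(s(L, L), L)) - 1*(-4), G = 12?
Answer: 6912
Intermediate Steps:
s(B, W) = -10/3 (s(B, W) = -4/3 - 2 = -10/3)
w(X) = X³
Z(L) = 4 (Z(L) = -2 + (2 - 1*(-4)) = -2 + (2 + 4) = -2 + 6 = 4)
Z(-52)*w(G) = 4*12³ = 4*1728 = 6912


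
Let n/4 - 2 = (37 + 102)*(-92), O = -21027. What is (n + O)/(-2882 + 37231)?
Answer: -72171/34349 ≈ -2.1011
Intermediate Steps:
n = -51144 (n = 8 + 4*((37 + 102)*(-92)) = 8 + 4*(139*(-92)) = 8 + 4*(-12788) = 8 - 51152 = -51144)
(n + O)/(-2882 + 37231) = (-51144 - 21027)/(-2882 + 37231) = -72171/34349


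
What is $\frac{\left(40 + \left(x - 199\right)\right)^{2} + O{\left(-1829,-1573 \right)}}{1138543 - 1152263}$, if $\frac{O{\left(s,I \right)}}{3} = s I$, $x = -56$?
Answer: $- \frac{2169319}{3430} \approx -632.45$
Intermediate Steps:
$O{\left(s,I \right)} = 3 I s$ ($O{\left(s,I \right)} = 3 s I = 3 I s$)
$\frac{\left(40 + \left(x - 199\right)\right)^{2} + O{\left(-1829,-1573 \right)}}{1138543 - 1152263} = \frac{\left(40 - 255\right)^{2} + 3 \left(-1573\right) \left(-1829\right)}{1138543 - 1152263} = \frac{\left(40 - 255\right)^{2} + 8631051}{-13720} = \left(\left(-215\right)^{2} + 8631051\right) \left(- \frac{1}{13720}\right) = \left(46225 + 8631051\right) \left(- \frac{1}{13720}\right) = 8677276 \left(- \frac{1}{13720}\right) = - \frac{2169319}{3430}$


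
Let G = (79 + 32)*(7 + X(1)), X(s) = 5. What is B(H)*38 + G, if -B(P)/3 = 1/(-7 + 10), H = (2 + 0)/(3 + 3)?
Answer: 1294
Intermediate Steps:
H = ⅓ (H = 2/6 = 2*(⅙) = ⅓ ≈ 0.33333)
B(P) = -1 (B(P) = -3/(-7 + 10) = -3/3 = -3*⅓ = -1)
G = 1332 (G = (79 + 32)*(7 + 5) = 111*12 = 1332)
B(H)*38 + G = -1*38 + 1332 = -38 + 1332 = 1294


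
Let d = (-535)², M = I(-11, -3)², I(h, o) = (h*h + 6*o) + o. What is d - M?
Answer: 276225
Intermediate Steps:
I(h, o) = h² + 7*o (I(h, o) = (h² + 6*o) + o = h² + 7*o)
M = 10000 (M = ((-11)² + 7*(-3))² = (121 - 21)² = 100² = 10000)
d = 286225
d - M = 286225 - 1*10000 = 286225 - 10000 = 276225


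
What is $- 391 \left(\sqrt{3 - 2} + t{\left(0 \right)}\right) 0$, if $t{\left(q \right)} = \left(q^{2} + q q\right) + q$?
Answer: $0$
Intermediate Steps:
$t{\left(q \right)} = q + 2 q^{2}$ ($t{\left(q \right)} = \left(q^{2} + q^{2}\right) + q = 2 q^{2} + q = q + 2 q^{2}$)
$- 391 \left(\sqrt{3 - 2} + t{\left(0 \right)}\right) 0 = - 391 \left(\sqrt{3 - 2} + 0 \left(1 + 2 \cdot 0\right)\right) 0 = - 391 \left(\sqrt{1} + 0 \left(1 + 0\right)\right) 0 = - 391 \left(1 + 0 \cdot 1\right) 0 = - 391 \left(1 + 0\right) 0 = - 391 \cdot 1 \cdot 0 = \left(-391\right) 0 = 0$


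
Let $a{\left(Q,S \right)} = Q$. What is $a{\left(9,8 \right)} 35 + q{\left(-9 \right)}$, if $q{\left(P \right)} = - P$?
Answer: $324$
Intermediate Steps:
$a{\left(9,8 \right)} 35 + q{\left(-9 \right)} = 9 \cdot 35 - -9 = 315 + 9 = 324$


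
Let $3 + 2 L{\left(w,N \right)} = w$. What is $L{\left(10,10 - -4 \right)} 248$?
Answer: $868$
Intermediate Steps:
$L{\left(w,N \right)} = - \frac{3}{2} + \frac{w}{2}$
$L{\left(10,10 - -4 \right)} 248 = \left(- \frac{3}{2} + \frac{1}{2} \cdot 10\right) 248 = \left(- \frac{3}{2} + 5\right) 248 = \frac{7}{2} \cdot 248 = 868$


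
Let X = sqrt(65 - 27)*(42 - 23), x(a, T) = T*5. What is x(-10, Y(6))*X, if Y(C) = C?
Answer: 570*sqrt(38) ≈ 3513.7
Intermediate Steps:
x(a, T) = 5*T
X = 19*sqrt(38) (X = sqrt(38)*19 = 19*sqrt(38) ≈ 117.12)
x(-10, Y(6))*X = (5*6)*(19*sqrt(38)) = 30*(19*sqrt(38)) = 570*sqrt(38)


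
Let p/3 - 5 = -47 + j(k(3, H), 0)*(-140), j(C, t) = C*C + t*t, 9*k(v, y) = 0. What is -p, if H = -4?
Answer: 126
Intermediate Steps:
k(v, y) = 0 (k(v, y) = (1/9)*0 = 0)
j(C, t) = C**2 + t**2
p = -126 (p = 15 + 3*(-47 + (0**2 + 0**2)*(-140)) = 15 + 3*(-47 + (0 + 0)*(-140)) = 15 + 3*(-47 + 0*(-140)) = 15 + 3*(-47 + 0) = 15 + 3*(-47) = 15 - 141 = -126)
-p = -1*(-126) = 126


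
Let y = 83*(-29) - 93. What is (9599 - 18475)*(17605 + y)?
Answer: -134071980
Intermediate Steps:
y = -2500 (y = -2407 - 93 = -2500)
(9599 - 18475)*(17605 + y) = (9599 - 18475)*(17605 - 2500) = -8876*15105 = -134071980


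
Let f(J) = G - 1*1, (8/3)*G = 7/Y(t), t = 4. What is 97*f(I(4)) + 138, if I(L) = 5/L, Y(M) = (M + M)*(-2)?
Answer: 3211/128 ≈ 25.086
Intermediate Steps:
Y(M) = -4*M (Y(M) = (2*M)*(-2) = -4*M)
G = -21/128 (G = 3*(7/((-4*4)))/8 = 3*(7/(-16))/8 = 3*(7*(-1/16))/8 = (3/8)*(-7/16) = -21/128 ≈ -0.16406)
f(J) = -149/128 (f(J) = -21/128 - 1*1 = -21/128 - 1 = -149/128)
97*f(I(4)) + 138 = 97*(-149/128) + 138 = -14453/128 + 138 = 3211/128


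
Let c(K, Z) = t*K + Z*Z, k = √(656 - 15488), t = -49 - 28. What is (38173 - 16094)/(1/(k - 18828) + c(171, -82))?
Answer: -50430594070258164/14716441880205193 + 264948*I*√103/14716441880205193 ≈ -3.4268 + 1.8272e-10*I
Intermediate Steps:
t = -77
k = 12*I*√103 (k = √(-14832) = 12*I*√103 ≈ 121.79*I)
c(K, Z) = Z² - 77*K (c(K, Z) = -77*K + Z*Z = -77*K + Z² = Z² - 77*K)
(38173 - 16094)/(1/(k - 18828) + c(171, -82)) = (38173 - 16094)/(1/(12*I*√103 - 18828) + ((-82)² - 77*171)) = 22079/(1/(-18828 + 12*I*√103) + (6724 - 13167)) = 22079/(1/(-18828 + 12*I*√103) - 6443) = 22079/(-6443 + 1/(-18828 + 12*I*√103))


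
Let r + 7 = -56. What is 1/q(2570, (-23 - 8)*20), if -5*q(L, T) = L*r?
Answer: 1/32382 ≈ 3.0881e-5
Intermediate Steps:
r = -63 (r = -7 - 56 = -63)
q(L, T) = 63*L/5 (q(L, T) = -L*(-63)/5 = -(-63)*L/5 = 63*L/5)
1/q(2570, (-23 - 8)*20) = 1/((63/5)*2570) = 1/32382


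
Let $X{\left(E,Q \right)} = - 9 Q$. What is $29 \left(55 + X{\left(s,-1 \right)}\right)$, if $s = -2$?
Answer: $1856$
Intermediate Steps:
$29 \left(55 + X{\left(s,-1 \right)}\right) = 29 \left(55 - -9\right) = 29 \left(55 + 9\right) = 29 \cdot 64 = 1856$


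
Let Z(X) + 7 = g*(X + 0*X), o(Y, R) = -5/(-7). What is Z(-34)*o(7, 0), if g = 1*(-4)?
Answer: 645/7 ≈ 92.143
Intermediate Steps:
g = -4
o(Y, R) = 5/7 (o(Y, R) = -5*(-1/7) = 5/7)
Z(X) = -7 - 4*X (Z(X) = -7 - 4*(X + 0*X) = -7 - 4*(X + 0) = -7 - 4*X)
Z(-34)*o(7, 0) = (-7 - 4*(-34))*(5/7) = (-7 + 136)*(5/7) = 129*(5/7) = 645/7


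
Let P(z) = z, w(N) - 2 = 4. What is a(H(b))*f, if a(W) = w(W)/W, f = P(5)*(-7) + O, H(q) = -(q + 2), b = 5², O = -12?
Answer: 94/9 ≈ 10.444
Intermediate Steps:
w(N) = 6 (w(N) = 2 + 4 = 6)
b = 25
H(q) = -2 - q (H(q) = -(2 + q) = -2 - q)
f = -47 (f = 5*(-7) - 12 = -35 - 12 = -47)
a(W) = 6/W
a(H(b))*f = (6/(-2 - 1*25))*(-47) = (6/(-2 - 25))*(-47) = (6/(-27))*(-47) = (6*(-1/27))*(-47) = -2/9*(-47) = 94/9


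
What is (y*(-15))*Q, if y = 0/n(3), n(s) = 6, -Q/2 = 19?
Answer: 0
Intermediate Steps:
Q = -38 (Q = -2*19 = -38)
y = 0 (y = 0/6 = 0*(⅙) = 0)
(y*(-15))*Q = (0*(-15))*(-38) = 0*(-38) = 0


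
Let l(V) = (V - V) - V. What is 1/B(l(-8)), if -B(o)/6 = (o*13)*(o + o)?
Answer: -1/9984 ≈ -0.00010016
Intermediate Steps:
l(V) = -V (l(V) = 0 - V = -V)
B(o) = -156*o**2 (B(o) = -6*o*13*(o + o) = -6*13*o*2*o = -156*o**2)
1/B(l(-8)) = 1/(-156*(-1*(-8))**2) = 1/(-156*8**2) = 1/(-156*64) = 1/(-9984) = -1/9984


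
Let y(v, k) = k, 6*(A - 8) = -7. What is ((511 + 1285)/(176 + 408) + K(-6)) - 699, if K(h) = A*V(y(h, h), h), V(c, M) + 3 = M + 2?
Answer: -162883/219 ≈ -743.76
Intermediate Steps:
A = 41/6 (A = 8 + (⅙)*(-7) = 8 - 7/6 = 41/6 ≈ 6.8333)
V(c, M) = -1 + M (V(c, M) = -3 + (M + 2) = -3 + (2 + M) = -1 + M)
K(h) = -41/6 + 41*h/6 (K(h) = 41*(-1 + h)/6 = -41/6 + 41*h/6)
((511 + 1285)/(176 + 408) + K(-6)) - 699 = ((511 + 1285)/(176 + 408) + (-41/6 + (41/6)*(-6))) - 699 = (1796/584 + (-41/6 - 41)) - 699 = (1796*(1/584) - 287/6) - 699 = (449/146 - 287/6) - 699 = -9802/219 - 699 = -162883/219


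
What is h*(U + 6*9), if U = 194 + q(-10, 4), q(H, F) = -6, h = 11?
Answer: 2662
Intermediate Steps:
U = 188 (U = 194 - 6 = 188)
h*(U + 6*9) = 11*(188 + 6*9) = 11*(188 + 54) = 11*242 = 2662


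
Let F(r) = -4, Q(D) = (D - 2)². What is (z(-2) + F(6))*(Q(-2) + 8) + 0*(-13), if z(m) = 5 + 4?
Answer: 120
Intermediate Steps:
z(m) = 9
Q(D) = (-2 + D)²
(z(-2) + F(6))*(Q(-2) + 8) + 0*(-13) = (9 - 4)*((-2 - 2)² + 8) + 0*(-13) = 5*((-4)² + 8) + 0 = 5*(16 + 8) + 0 = 5*24 + 0 = 120 + 0 = 120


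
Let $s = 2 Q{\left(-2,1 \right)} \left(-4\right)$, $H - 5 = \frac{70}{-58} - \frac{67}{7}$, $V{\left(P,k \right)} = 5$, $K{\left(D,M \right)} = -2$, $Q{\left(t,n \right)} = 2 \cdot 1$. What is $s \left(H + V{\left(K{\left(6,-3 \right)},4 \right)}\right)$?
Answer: $\frac{2528}{203} \approx 12.453$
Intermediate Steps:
$Q{\left(t,n \right)} = 2$
$H = - \frac{1173}{203}$ ($H = 5 + \left(\frac{70}{-58} - \frac{67}{7}\right) = 5 + \left(70 \left(- \frac{1}{58}\right) - \frac{67}{7}\right) = 5 - \frac{2188}{203} = - \frac{1173}{203} \approx -5.7783$)
$s = -16$ ($s = 2 \cdot 2 \left(-4\right) = 4 \left(-4\right) = -16$)
$s \left(H + V{\left(K{\left(6,-3 \right)},4 \right)}\right) = - 16 \left(- \frac{1173}{203} + 5\right) = \left(-16\right) \left(- \frac{158}{203}\right) = \frac{2528}{203}$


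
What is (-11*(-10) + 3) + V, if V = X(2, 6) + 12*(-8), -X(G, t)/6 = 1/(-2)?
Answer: 20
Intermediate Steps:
X(G, t) = 3 (X(G, t) = -6/(-2) = -6*(-1/2) = 3)
V = -93 (V = 3 + 12*(-8) = 3 - 96 = -93)
(-11*(-10) + 3) + V = (-11*(-10) + 3) - 93 = (110 + 3) - 93 = 113 - 93 = 20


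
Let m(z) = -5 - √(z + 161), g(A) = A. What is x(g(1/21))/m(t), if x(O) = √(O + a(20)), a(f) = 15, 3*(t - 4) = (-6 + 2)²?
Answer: -√5767/218 + 5*√1659/1526 ≈ -0.21490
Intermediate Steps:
t = 28/3 (t = 4 + (-6 + 2)²/3 = 4 + (⅓)*(-4)² = 4 + (⅓)*16 = 4 + 16/3 = 28/3 ≈ 9.3333)
m(z) = -5 - √(161 + z)
x(O) = √(15 + O) (x(O) = √(O + 15) = √(15 + O))
x(g(1/21))/m(t) = √(15 + 1/21)/(-5 - √(161 + 28/3)) = √(15 + 1/21)/(-5 - √(511/3)) = √(316/21)/(-5 - √1533/3) = (2*√1659/21)/(-5 - √1533/3) = 2*√1659/(21*(-5 - √1533/3))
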